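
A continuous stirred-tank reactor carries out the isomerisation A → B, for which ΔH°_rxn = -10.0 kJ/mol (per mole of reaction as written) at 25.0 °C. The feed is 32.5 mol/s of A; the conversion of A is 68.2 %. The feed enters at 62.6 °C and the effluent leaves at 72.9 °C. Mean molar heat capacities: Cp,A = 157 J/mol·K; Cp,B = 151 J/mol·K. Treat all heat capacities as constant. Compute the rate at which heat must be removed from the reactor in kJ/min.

Extent of reaction ξ = 0.682 × 32.5 = 22.165 mol/s
Reaction term: ξ·ΔH°_rxn = 22.165 × -10.0 = -221.65 kJ/s
Sensible, feed 62.6→25 °C: -191.85 kJ/s
Outlet flows (mol/s): A 10.335, B 22.165
Sensible, products 25→72.9 °C: 238.04 kJ/s
Q = ΔH = -175.46 kJ/s = -175.46 kW
Heat removed = 10528 kJ/min

Q_out = 10500 kJ/min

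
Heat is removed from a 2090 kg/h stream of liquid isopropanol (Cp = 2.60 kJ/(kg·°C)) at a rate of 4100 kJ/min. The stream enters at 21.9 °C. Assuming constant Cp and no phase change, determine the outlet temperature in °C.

T_out = -23.4 °C

Q = 4100 kJ/min = 246000 kJ/h
ΔT = Q/(ṁ·Cp) = 246000/(2090×2.60) = 45.271 K
T_out = 21.9 − 45.271 = -23.371 °C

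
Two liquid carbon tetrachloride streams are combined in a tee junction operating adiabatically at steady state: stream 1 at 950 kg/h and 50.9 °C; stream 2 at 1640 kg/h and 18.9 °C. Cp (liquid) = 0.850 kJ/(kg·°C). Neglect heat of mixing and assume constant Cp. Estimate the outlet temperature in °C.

T_out = 30.6 °C

Energy balance with Q = 0: Σ ṁᵢCp,ᵢ(T_out − Tᵢ) = 0
T_out = Σ ṁᵢCp,ᵢTᵢ / Σ ṁᵢCp,ᵢ
      = 67448 / 2201.5 = 30.637 °C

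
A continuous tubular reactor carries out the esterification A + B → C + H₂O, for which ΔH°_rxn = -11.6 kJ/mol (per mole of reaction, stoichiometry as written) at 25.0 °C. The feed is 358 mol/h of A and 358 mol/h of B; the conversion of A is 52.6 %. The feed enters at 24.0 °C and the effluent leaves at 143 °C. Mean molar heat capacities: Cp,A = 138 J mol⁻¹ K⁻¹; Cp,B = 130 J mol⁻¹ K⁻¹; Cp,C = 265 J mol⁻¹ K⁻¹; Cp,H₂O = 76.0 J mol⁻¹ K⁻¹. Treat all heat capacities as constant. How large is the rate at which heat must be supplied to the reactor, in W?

Q_in = 3020 W

Extent of reaction ξ = 0.526 × 358 = 188.31 mol/h
Reaction term: ξ·ΔH°_rxn = 188.31 × -11.6 = -2184.4 kJ/h
Sensible, feed 24.0→25 °C: 95.944 kJ/h
Outlet flows (mol/h): A 169.69, B 169.69, C 188.31, H₂O 188.31
Sensible, products 25→143 °C: 12943 kJ/h
Q = ΔH = 10855 kJ/h = 3.0153 kW
Heat supplied = 3015.3 W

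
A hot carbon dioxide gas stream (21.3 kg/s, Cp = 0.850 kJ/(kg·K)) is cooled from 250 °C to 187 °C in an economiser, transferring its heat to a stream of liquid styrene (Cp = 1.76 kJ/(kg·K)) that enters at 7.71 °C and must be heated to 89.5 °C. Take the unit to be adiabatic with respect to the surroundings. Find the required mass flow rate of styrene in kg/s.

ṁ_c = 7.92 kg/s

Heat released by hot stream: Q = 21.3 × 0.850 × (250 − 187) = 1140.6 kJ/s
Energy balance on cold side (adiabatic exchanger): Q = ṁ_c·Cp_c·(T_c,out − T_c,in)
ṁ_c = 1140.6 / [1.76 × (89.5 − 7.71)] = 7.9237 kg/s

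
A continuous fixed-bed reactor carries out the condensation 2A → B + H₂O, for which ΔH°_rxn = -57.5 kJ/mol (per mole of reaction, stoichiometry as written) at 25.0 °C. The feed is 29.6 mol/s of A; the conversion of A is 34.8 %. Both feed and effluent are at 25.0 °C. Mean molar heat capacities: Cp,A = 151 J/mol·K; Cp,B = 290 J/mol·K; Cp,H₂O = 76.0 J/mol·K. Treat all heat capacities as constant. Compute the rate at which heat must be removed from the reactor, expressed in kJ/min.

Q_out = 17800 kJ/min

Extent of reaction ξ = 0.348 × 29.6 / 2 = 5.1504 mol/s
Reaction term: ξ·ΔH°_rxn = 5.1504 × -57.5 = -296.15 kJ/s
Q = ΔH = -296.15 kJ/s = -296.15 kW
Heat removed = 17769 kJ/min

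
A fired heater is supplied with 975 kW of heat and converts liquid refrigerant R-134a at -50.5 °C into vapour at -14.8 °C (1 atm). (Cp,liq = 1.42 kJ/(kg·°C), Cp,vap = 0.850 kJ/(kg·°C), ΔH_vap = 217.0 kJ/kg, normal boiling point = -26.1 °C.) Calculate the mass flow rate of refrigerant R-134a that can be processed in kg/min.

ṁ = 224 kg/min

Δh = 1.42×(-26.1−-50.5) + 217.0 + 0.850×(-14.8−-26.1) = 261.25 kJ/kg
Q = 975 kW = 975 kJ/s = 58500 kJ/min
ṁ = Q/Δh = 58500 / 261.25 = 223.92 kg/min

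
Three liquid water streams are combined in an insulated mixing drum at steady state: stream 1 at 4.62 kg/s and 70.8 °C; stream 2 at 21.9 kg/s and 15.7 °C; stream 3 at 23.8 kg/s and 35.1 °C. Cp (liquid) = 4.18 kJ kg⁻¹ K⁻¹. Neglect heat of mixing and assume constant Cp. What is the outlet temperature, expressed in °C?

T_out = 29.9 °C

Adiabatic, steady state ⇒ Σ ṁᵢCp,ᵢ(T_out − Tᵢ) = 0
Σ ṁᵢCp,ᵢTᵢ = 4.62×4.18×70.8 + 21.9×4.18×15.7 + 23.8×4.18×35.1 = 6296.4
Σ ṁᵢCp,ᵢ = 4.62×4.18 + 21.9×4.18 + 23.8×4.18 = 210.34
T_out = 6296.4 / 210.34 = 29.935 °C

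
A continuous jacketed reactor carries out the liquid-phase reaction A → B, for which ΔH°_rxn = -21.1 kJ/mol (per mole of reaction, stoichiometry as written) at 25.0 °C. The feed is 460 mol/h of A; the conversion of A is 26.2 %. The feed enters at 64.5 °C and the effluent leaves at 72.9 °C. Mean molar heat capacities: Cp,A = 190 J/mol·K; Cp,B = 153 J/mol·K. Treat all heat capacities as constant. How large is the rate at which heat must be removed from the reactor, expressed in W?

Extent of reaction ξ = 0.262 × 460 = 120.52 mol/h
Reaction term: ξ·ΔH°_rxn = 120.52 × -21.1 = -2543 kJ/h
Sensible, feed 64.5→25 °C: -3452.3 kJ/h
Outlet flows (mol/h): A 339.48, B 120.52
Sensible, products 25→72.9 °C: 3972.9 kJ/h
Q = ΔH = -2022.4 kJ/h = -0.56178 kW
Heat removed = 561.78 W

Q_out = 562 W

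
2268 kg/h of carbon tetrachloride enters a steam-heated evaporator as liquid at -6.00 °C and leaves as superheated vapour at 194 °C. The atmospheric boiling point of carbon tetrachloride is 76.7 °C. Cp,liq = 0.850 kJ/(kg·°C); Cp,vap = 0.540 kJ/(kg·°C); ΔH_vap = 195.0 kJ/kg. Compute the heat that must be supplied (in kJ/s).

liquid -6.00→76.7 °C: 70.295 kJ/kg
vaporisation at 76.7 °C: 195 kJ/kg
vapour 76.7→194 °C: 63.342 kJ/kg
Δh = 70.295 + 195 + 63.342 = 328.64 kJ/kg
Q = ṁ·Δh = 2268 kg/h × 328.64 kJ/kg = 745350 kJ/h
|Q| = 207.04 kW

Q = 207 kJ/s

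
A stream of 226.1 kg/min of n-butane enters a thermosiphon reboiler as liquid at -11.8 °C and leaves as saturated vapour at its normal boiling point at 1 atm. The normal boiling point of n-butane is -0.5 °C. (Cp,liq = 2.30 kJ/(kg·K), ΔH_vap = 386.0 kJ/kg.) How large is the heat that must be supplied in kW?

Q = 1550 kW

liquid -11.8→-0.5 °C: 25.99 kJ/kg
vaporisation at -0.5 °C: 386 kJ/kg
Δh = 25.99 + 386 = 411.99 kJ/kg
Q = ṁ·Δh = 226.1 kg/min × 411.99 kJ/kg = 93151 kJ/min
|Q| = 1552.5 kW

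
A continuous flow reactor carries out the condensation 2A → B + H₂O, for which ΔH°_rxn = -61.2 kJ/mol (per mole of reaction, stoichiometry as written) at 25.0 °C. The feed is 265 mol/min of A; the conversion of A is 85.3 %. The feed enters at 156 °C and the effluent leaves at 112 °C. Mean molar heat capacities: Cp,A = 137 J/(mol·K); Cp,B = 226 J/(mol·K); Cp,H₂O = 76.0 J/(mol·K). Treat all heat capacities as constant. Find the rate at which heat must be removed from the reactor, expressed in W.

Extent of reaction ξ = 0.853 × 265 / 2 = 113.02 mol/min
Reaction term: ξ·ΔH°_rxn = 113.02 × -61.2 = -6917 kJ/min
Sensible, feed 156→25 °C: -4756 kJ/min
Outlet flows (mol/min): A 38.955, B 113.02, H₂O 113.02
Sensible, products 25→112 °C: 3433.9 kJ/min
Q = ΔH = -8239.1 kJ/min = -137.32 kW
Heat removed = 137320 W

Q_out = 137000 W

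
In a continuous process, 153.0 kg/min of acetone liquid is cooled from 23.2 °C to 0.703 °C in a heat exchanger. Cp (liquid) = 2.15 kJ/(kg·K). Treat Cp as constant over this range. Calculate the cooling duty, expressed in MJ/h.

Q_c = 444 MJ/h

Q = ṁ·Cp·ΔT = 153.0 × 2.15 × (0.703 − 23.2) = -7400.4 kJ/min
Converting: 7400.4 / 60 s = 123.34 kW
Cooling duty = 444.02 MJ/h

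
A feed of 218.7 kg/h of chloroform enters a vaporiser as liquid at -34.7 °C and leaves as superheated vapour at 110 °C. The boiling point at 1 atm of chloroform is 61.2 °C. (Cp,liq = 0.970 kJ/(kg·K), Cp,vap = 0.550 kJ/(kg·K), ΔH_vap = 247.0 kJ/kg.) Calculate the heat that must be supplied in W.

Q = 22300 W

liquid -34.7→61.2 °C: 93.023 kJ/kg
vaporisation at 61.2 °C: 247 kJ/kg
vapour 61.2→110 °C: 26.84 kJ/kg
Δh = 93.023 + 247 + 26.84 = 366.86 kJ/kg
Q = ṁ·Δh = 218.7 kg/h × 366.86 kJ/kg = 80233 kJ/h
|Q| = 22.287 kW = 22287 W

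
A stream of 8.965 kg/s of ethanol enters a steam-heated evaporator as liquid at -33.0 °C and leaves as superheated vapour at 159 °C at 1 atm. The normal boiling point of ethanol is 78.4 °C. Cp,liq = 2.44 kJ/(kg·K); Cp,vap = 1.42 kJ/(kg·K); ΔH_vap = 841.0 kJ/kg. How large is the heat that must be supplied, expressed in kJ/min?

liquid -33.0→78.4 °C: 271.82 kJ/kg
vaporisation at 78.4 °C: 841 kJ/kg
vapour 78.4→159 °C: 114.45 kJ/kg
Δh = 271.82 + 841 + 114.45 = 1227.3 kJ/kg
Q = ṁ·Δh = 8.965 kg/s × 1227.3 kJ/kg = 11002 kJ/s
|Q| = 11002 kW = 660150 kJ/min

Q = 660000 kJ/min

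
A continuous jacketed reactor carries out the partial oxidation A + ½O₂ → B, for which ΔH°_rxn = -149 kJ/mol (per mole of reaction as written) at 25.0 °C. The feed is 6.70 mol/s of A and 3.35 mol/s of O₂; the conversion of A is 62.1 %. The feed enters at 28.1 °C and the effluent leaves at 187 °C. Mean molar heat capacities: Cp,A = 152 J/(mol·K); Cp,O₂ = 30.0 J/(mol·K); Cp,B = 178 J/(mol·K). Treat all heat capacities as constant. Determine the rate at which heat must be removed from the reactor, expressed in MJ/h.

Extent of reaction ξ = 0.621 × 6.70 = 4.1607 mol/s
Reaction term: ξ·ΔH°_rxn = 4.1607 × -149 = -619.94 kJ/s
Sensible, feed 28.1→25 °C: -3.4686 kJ/s
Outlet flows (mol/s): A 2.5393, O₂ 1.2696, B 4.1607
Sensible, products 25→187 °C: 188.68 kJ/s
Q = ΔH = -434.74 kJ/s = -434.74 kW
Heat removed = 1565.1 MJ/h

Q_out = 1570 MJ/h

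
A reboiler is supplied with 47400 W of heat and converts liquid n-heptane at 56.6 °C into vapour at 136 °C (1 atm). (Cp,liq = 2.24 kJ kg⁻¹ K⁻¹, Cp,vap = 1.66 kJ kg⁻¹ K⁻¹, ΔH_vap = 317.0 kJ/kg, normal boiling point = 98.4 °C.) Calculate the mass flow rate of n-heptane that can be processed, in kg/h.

ṁ = 361 kg/h

Δh = 2.24×(98.4−56.6) + 317.0 + 1.66×(136−98.4) = 473.05 kJ/kg
Q = 47400 W = 47.4 kJ/s = 170640 kJ/h
ṁ = Q/Δh = 170640 / 473.05 = 360.72 kg/h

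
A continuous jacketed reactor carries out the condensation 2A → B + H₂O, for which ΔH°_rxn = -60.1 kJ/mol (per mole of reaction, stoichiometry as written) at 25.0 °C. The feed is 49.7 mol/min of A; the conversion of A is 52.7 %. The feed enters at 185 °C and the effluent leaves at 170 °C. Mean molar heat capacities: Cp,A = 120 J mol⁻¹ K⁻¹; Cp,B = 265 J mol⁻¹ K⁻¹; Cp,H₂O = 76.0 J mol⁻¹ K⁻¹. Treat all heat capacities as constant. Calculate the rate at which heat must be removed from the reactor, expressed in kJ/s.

Q_out = 11.4 kJ/s

Extent of reaction ξ = 0.527 × 49.7 / 2 = 13.096 mol/min
Reaction term: ξ·ΔH°_rxn = 13.096 × -60.1 = -787.07 kJ/min
Sensible, feed 185→25 °C: -954.24 kJ/min
Outlet flows (mol/min): A 23.508, B 13.096, H₂O 13.096
Sensible, products 25→170 °C: 1056.6 kJ/min
Q = ΔH = -684.74 kJ/min = -11.412 kW
Heat removed = 11.412 kJ/s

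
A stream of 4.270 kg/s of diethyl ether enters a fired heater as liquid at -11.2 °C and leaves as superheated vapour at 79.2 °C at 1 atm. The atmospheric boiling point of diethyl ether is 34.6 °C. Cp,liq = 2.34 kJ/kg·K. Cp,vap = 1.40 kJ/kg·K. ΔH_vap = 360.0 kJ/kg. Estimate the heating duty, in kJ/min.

liquid -11.2→34.6 °C: 107.17 kJ/kg
vaporisation at 34.6 °C: 360 kJ/kg
vapour 34.6→79.2 °C: 62.44 kJ/kg
Δh = 107.17 + 360 + 62.44 = 529.61 kJ/kg
Q = ṁ·Δh = 4.270 kg/s × 529.61 kJ/kg = 2261.4 kJ/s
|Q| = 2261.4 kW = 135690 kJ/min

Q = 136000 kJ/min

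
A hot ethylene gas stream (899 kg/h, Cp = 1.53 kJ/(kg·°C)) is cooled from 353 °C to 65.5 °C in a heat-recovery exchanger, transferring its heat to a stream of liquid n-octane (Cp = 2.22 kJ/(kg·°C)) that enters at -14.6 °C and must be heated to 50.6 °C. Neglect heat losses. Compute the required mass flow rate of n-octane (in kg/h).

Heat released by hot stream: Q = 899 × 1.53 × (353 − 65.5) = 395450 kJ/h
Energy balance on cold side (adiabatic exchanger): Q = ṁ_c·Cp_c·(T_c,out − T_c,in)
ṁ_c = 395450 / [2.22 × (50.6 − -14.6)] = 2732 kg/h

ṁ_c = 2730 kg/h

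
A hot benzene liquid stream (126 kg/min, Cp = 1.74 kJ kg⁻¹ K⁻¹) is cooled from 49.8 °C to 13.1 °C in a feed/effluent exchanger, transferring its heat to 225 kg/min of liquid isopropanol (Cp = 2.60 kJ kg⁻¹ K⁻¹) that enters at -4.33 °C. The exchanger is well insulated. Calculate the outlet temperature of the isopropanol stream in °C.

T_c,out = 9.42 °C

Heat released by hot stream: Q = 126 × 1.74 × (49.8 − 13.1) = 8046.1 kJ/min
Energy balance on cold side (adiabatic exchanger): Q = ṁ_c·Cp_c·(T_c,out − T_c,in)
T_c,out = -4.33 + 8046.1/(225 × 2.60) = 9.424 °C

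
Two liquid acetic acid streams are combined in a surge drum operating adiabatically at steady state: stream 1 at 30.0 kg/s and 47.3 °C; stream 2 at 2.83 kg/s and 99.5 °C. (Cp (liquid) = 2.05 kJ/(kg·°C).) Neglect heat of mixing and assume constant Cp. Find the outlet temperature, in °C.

Energy balance with Q = 0: Σ ṁᵢCp,ᵢ(T_out − Tᵢ) = 0
Σ ṁᵢCp,ᵢTᵢ = 30.0×2.05×47.3 + 2.83×2.05×99.5 = 3486.2
Σ ṁᵢCp,ᵢ = 30.0×2.05 + 2.83×2.05 = 67.301
T_out = 3486.2 / 67.301 = 51.8 °C

T_out = 51.8 °C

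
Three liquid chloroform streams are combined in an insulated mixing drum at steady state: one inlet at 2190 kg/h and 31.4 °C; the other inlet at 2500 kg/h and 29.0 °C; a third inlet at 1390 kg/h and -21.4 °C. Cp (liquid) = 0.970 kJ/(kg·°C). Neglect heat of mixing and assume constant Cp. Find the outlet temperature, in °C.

Energy balance with Q = 0: Σ ṁᵢCp,ᵢ(T_out − Tᵢ) = 0
Σ ṁᵢCp,ᵢTᵢ = 2190×0.970×31.4 + 2500×0.970×29.0 + 1390×0.970×-21.4 = 108170
Σ ṁᵢCp,ᵢ = 2190×0.970 + 2500×0.970 + 1390×0.970 = 5897.6
T_out = 108170 / 5897.6 = 18.342 °C

T_out = 18.3 °C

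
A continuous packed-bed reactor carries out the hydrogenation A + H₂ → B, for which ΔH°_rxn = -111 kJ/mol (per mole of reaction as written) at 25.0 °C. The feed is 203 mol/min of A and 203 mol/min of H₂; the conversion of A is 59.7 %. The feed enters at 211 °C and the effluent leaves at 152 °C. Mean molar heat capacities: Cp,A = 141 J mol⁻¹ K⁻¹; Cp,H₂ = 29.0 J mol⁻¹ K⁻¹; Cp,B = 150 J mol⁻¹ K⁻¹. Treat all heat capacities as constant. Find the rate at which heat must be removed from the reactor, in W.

Extent of reaction ξ = 0.597 × 203 = 121.19 mol/min
Reaction term: ξ·ΔH°_rxn = 121.19 × -111 = -13452 kJ/min
Sensible, feed 211→25 °C: -6418.9 kJ/min
Outlet flows (mol/min): A 81.809, H₂ 81.809, B 121.19
Sensible, products 25→152 °C: 4074.9 kJ/min
Q = ΔH = -15796 kJ/min = -263.27 kW
Heat removed = 263270 W

Q_out = 263000 W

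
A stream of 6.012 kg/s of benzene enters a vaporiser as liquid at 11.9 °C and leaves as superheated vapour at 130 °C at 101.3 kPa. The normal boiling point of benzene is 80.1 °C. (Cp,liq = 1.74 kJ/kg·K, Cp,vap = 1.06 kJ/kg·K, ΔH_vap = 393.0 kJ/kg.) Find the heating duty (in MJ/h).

Q = 12200 MJ/h

liquid 11.9→80.1 °C: 118.67 kJ/kg
vaporisation at 80.1 °C: 393 kJ/kg
vapour 80.1→130 °C: 52.894 kJ/kg
Δh = 118.67 + 393 + 52.894 = 564.56 kJ/kg
Q = ṁ·Δh = 6.012 kg/s × 564.56 kJ/kg = 3394.1 kJ/s
|Q| = 3394.1 kW = 12219 MJ/h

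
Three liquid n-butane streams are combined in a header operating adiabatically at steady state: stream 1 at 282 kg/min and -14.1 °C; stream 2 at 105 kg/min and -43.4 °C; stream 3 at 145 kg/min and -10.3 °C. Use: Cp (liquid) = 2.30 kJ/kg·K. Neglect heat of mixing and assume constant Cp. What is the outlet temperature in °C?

Energy balance with Q = 0: Σ ṁᵢCp,ᵢ(T_out − Tᵢ) = 0
T_out = Σ ṁᵢCp,ᵢTᵢ / Σ ṁᵢCp,ᵢ
      = -23061 / 1223.6 = -18.847 °C

T_out = -18.8 °C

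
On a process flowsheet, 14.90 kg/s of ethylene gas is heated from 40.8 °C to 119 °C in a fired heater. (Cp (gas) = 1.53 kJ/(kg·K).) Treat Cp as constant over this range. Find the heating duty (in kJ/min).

Q = 107000 kJ/min

Q = ṁ·Cp·ΔT = 14.90 × 1.53 × (119 − 40.8) = 1782.7 kJ/s
Heating duty = 106960 kJ/min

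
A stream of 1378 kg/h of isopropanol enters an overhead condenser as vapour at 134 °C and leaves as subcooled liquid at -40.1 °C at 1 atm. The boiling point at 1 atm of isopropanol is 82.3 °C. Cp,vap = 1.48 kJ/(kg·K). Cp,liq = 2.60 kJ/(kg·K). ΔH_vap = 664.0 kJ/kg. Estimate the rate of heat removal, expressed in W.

vapour 134→82.3 °C: -76.516 kJ/kg
condensation at 82.3 °C: -664 kJ/kg
liquid 82.3→-40.1 °C: -318.24 kJ/kg
Δh = -76.516 + -664 + -318.24 = -1058.8 kJ/kg
Q = ṁ·Δh = 1378 kg/h × -1058.8 kJ/kg = -1.459e+06 kJ/h
|Q| = 405.27 kW = 405270 W

Q_c = 405000 W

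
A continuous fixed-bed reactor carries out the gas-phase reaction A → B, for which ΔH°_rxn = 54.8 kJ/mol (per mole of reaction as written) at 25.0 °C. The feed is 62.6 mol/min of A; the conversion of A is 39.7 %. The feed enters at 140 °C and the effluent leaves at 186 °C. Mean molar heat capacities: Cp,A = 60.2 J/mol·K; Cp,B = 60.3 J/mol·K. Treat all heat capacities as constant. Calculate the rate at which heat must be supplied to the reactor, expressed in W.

Q_in = 25600 W

Extent of reaction ξ = 0.397 × 62.6 = 24.852 mol/min
Reaction term: ξ·ΔH°_rxn = 24.852 × 54.8 = 1361.9 kJ/min
Sensible, feed 140→25 °C: -433.38 kJ/min
Outlet flows (mol/min): A 37.748, B 24.852
Sensible, products 25→186 °C: 607.13 kJ/min
Q = ΔH = 1535.7 kJ/min = 25.594 kW
Heat supplied = 25594 W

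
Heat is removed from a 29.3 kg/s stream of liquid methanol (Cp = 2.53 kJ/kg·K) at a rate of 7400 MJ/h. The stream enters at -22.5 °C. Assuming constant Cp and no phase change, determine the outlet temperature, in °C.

T_out = -50.2 °C

Q = 7400 MJ/h = 2055.6 kJ/s
ΔT = Q/(ṁ·Cp) = 2055.6/(29.3×2.53) = 27.729 K
T_out = -22.5 − 27.729 = -50.229 °C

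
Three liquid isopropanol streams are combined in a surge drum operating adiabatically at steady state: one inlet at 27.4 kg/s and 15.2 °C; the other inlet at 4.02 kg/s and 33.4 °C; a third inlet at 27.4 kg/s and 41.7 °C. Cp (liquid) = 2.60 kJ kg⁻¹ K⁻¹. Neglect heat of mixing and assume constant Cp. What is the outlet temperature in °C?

Adiabatic, steady state ⇒ Σ ṁᵢCp,ᵢ(T_out − Tᵢ) = 0
Σ ṁᵢCp,ᵢTᵢ = 27.4×2.60×15.2 + 4.02×2.60×33.4 + 27.4×2.60×41.7 = 4402.7
Σ ṁᵢCp,ᵢ = 27.4×2.60 + 4.02×2.60 + 27.4×2.60 = 152.93
T_out = 4402.7 / 152.93 = 28.788 °C

T_out = 28.8 °C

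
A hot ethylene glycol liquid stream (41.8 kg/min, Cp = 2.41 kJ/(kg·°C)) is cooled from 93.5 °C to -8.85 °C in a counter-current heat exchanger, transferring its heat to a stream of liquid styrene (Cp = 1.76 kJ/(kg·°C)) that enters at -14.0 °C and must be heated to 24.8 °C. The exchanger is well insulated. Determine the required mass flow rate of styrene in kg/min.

Heat released by hot stream: Q = 41.8 × 2.41 × (93.5 − -8.85) = 10311 kJ/min
Energy balance on cold side (adiabatic exchanger): Q = ṁ_c·Cp_c·(T_c,out − T_c,in)
ṁ_c = 10311 / [1.76 × (24.8 − -14.0)] = 150.99 kg/min

ṁ_c = 151 kg/min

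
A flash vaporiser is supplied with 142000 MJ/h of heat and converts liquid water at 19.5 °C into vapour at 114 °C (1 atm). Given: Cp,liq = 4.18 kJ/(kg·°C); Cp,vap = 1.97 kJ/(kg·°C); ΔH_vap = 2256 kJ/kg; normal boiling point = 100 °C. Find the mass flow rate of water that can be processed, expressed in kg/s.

ṁ = 15.1 kg/s

Δh = 4.18×(100−19.5) + 2256 + 1.97×(114−100) = 2620.1 kJ/kg
Q = 142000 MJ/h = 39444 kJ/s = 39444 kJ/s
ṁ = Q/Δh = 39444 / 2620.1 = 15.055 kg/s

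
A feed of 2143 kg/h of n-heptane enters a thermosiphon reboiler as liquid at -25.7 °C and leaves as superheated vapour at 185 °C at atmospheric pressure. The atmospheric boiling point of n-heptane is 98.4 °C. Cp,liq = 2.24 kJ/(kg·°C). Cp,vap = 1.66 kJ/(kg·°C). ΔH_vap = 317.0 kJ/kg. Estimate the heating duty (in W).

liquid -25.7→98.4 °C: 277.98 kJ/kg
vaporisation at 98.4 °C: 317 kJ/kg
vapour 98.4→185 °C: 143.76 kJ/kg
Δh = 277.98 + 317 + 143.76 = 738.74 kJ/kg
Q = ṁ·Δh = 2143 kg/h × 738.74 kJ/kg = 1.5831e+06 kJ/h
|Q| = 439.76 kW = 439760 W

Q = 440000 W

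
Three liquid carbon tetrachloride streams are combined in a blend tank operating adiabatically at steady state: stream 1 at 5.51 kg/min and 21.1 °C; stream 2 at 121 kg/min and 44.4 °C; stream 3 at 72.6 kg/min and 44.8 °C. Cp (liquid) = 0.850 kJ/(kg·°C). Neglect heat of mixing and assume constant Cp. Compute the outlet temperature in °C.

T_out = 43.9 °C

No heat crosses the boundary, so H_out = H_in.
Σ ṁᵢCp,ᵢTᵢ = 5.51×0.850×21.1 + 121×0.850×44.4 + 72.6×0.850×44.8 = 7430
Σ ṁᵢCp,ᵢ = 5.51×0.850 + 121×0.850 + 72.6×0.850 = 169.24
T_out = 7430 / 169.24 = 43.901 °C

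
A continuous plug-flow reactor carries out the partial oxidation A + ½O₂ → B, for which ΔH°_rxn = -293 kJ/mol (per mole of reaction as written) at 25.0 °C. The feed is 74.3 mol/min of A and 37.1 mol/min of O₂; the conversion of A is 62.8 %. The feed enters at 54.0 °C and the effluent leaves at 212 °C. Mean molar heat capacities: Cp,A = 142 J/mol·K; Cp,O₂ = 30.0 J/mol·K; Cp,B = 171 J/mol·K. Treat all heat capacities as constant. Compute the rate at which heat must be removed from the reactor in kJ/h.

Extent of reaction ξ = 0.628 × 74.3 = 46.66 mol/min
Reaction term: ξ·ΔH°_rxn = 46.66 × -293 = -13671 kJ/min
Sensible, feed 54.0→25 °C: -338.24 kJ/min
Outlet flows (mol/min): A 27.64, O₂ 13.77, B 46.66
Sensible, products 25→212 °C: 2303.3 kJ/min
Q = ΔH = -11706 kJ/min = -195.11 kW
Heat removed = 702390 kJ/h

Q_out = 702000 kJ/h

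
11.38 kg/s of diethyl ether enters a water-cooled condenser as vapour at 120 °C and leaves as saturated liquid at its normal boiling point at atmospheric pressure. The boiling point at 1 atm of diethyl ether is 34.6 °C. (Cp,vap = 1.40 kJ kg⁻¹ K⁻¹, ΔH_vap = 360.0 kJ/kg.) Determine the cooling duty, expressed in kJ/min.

vapour 120→34.6 °C: -119.56 kJ/kg
condensation at 34.6 °C: -360 kJ/kg
Δh = -119.56 + -360 = -479.56 kJ/kg
Q = ṁ·Δh = 11.38 kg/s × -479.56 kJ/kg = -5457.4 kJ/s
|Q| = 5457.4 kW = 327440 kJ/min

Q_c = 327000 kJ/min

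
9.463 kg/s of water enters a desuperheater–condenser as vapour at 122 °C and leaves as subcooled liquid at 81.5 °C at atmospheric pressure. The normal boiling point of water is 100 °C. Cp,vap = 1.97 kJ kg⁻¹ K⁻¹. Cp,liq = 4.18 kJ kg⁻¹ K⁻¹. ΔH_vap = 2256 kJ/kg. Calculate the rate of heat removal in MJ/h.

vapour 122→100 °C: -43.34 kJ/kg
condensation at 100 °C: -2256 kJ/kg
liquid 100→81.5 °C: -77.33 kJ/kg
Δh = -43.34 + -2256 + -77.33 = -2376.7 kJ/kg
Q = ṁ·Δh = 9.463 kg/s × -2376.7 kJ/kg = -22490 kJ/s
|Q| = 22490 kW = 80966 MJ/h

Q_c = 81000 MJ/h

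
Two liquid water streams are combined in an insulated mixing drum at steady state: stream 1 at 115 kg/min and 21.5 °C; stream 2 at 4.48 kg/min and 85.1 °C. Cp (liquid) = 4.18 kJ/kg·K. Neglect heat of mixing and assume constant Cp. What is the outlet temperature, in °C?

Energy balance with Q = 0: Σ ṁᵢCp,ᵢ(T_out − Tᵢ) = 0
Σ ṁᵢCp,ᵢTᵢ = 115×4.18×21.5 + 4.48×4.18×85.1 = 11929
Σ ṁᵢCp,ᵢ = 115×4.18 + 4.48×4.18 = 499.43
T_out = 11929 / 499.43 = 23.885 °C

T_out = 23.9 °C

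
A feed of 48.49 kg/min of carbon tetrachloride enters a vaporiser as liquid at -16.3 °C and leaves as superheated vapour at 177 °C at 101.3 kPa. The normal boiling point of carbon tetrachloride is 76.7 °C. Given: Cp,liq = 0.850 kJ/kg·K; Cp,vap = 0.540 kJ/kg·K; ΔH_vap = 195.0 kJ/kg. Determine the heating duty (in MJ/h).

liquid -16.3→76.7 °C: 79.05 kJ/kg
vaporisation at 76.7 °C: 195 kJ/kg
vapour 76.7→177 °C: 54.162 kJ/kg
Δh = 79.05 + 195 + 54.162 = 328.21 kJ/kg
Q = ṁ·Δh = 48.49 kg/min × 328.21 kJ/kg = 15915 kJ/min
|Q| = 265.25 kW = 954.9 MJ/h

Q = 955 MJ/h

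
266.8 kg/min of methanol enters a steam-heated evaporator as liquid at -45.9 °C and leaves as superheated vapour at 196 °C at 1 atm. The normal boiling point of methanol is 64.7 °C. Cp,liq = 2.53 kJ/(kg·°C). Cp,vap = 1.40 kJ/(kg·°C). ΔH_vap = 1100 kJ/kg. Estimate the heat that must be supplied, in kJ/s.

liquid -45.9→64.7 °C: 279.82 kJ/kg
vaporisation at 64.7 °C: 1100 kJ/kg
vapour 64.7→196 °C: 183.82 kJ/kg
Δh = 279.82 + 1100 + 183.82 = 1563.6 kJ/kg
Q = ṁ·Δh = 266.8 kg/min × 1563.6 kJ/kg = 417180 kJ/min
|Q| = 6953 kW

Q = 6950 kJ/s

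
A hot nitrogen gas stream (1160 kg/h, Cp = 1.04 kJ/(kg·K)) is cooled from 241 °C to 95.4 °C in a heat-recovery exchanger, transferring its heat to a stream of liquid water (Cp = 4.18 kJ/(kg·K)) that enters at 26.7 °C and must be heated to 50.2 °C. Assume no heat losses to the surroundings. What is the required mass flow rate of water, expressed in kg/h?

ṁ_c = 1790 kg/h

Heat released by hot stream: Q = 1160 × 1.04 × (241 − 95.4) = 175650 kJ/h
Energy balance on cold side (adiabatic exchanger): Q = ṁ_c·Cp_c·(T_c,out − T_c,in)
ṁ_c = 175650 / [4.18 × (50.2 − 26.7)] = 1788.2 kg/h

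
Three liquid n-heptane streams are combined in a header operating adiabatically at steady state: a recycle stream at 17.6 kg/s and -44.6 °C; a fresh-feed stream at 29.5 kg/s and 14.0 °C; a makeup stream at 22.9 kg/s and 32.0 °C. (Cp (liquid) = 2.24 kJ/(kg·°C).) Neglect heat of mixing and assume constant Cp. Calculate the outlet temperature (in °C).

T_out = 5.15 °C

Energy balance with Q = 0: Σ ṁᵢCp,ᵢ(T_out − Tᵢ) = 0
Σ ṁᵢCp,ᵢTᵢ = 17.6×2.24×-44.6 + 29.5×2.24×14.0 + 22.9×2.24×32.0 = 808.28
Σ ṁᵢCp,ᵢ = 17.6×2.24 + 29.5×2.24 + 22.9×2.24 = 156.8
T_out = 808.28 / 156.8 = 5.1549 °C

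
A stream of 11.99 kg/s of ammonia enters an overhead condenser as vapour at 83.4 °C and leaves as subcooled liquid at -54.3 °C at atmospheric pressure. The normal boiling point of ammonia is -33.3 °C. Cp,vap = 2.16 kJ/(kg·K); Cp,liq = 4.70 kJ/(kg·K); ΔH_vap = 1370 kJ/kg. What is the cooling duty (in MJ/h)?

Q_c = 74300 MJ/h

vapour 83.4→-33.3 °C: -252.07 kJ/kg
condensation at -33.3 °C: -1370 kJ/kg
liquid -33.3→-54.3 °C: -98.7 kJ/kg
Δh = -252.07 + -1370 + -98.7 = -1720.8 kJ/kg
Q = ṁ·Δh = 11.99 kg/s × -1720.8 kJ/kg = -20632 kJ/s
|Q| = 20632 kW = 74275 MJ/h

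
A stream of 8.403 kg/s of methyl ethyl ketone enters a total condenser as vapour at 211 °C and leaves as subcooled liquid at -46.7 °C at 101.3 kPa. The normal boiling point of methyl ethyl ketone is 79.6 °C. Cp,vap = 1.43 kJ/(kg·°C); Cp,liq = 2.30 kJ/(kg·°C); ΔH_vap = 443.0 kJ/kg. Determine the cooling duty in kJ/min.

vapour 211→79.6 °C: -187.9 kJ/kg
condensation at 79.6 °C: -443 kJ/kg
liquid 79.6→-46.7 °C: -290.49 kJ/kg
Δh = -187.9 + -443 + -290.49 = -921.39 kJ/kg
Q = ṁ·Δh = 8.403 kg/s × -921.39 kJ/kg = -7742.5 kJ/s
|Q| = 7742.5 kW = 464550 kJ/min

Q_c = 465000 kJ/min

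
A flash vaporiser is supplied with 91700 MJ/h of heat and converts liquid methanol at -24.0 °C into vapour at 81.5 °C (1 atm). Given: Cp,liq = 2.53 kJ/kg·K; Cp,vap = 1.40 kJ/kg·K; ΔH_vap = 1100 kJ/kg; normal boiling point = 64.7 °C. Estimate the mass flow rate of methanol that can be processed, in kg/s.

ṁ = 18.9 kg/s

Δh = 2.53×(64.7−-24.0) + 1100 + 1.40×(81.5−64.7) = 1347.9 kJ/kg
Q = 91700 MJ/h = 25472 kJ/s = 25472 kJ/s
ṁ = Q/Δh = 25472 / 1347.9 = 18.897 kg/s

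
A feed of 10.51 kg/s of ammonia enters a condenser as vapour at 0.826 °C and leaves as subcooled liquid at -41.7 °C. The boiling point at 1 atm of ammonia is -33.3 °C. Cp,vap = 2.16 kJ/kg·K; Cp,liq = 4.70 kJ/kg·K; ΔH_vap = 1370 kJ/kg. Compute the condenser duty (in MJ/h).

Q_c = 56100 MJ/h

vapour 0.826→-33.3 °C: -73.712 kJ/kg
condensation at -33.3 °C: -1370 kJ/kg
liquid -33.3→-41.7 °C: -39.48 kJ/kg
Δh = -73.712 + -1370 + -39.48 = -1483.2 kJ/kg
Q = ṁ·Δh = 10.51 kg/s × -1483.2 kJ/kg = -15588 kJ/s
|Q| = 15588 kW = 56118 MJ/h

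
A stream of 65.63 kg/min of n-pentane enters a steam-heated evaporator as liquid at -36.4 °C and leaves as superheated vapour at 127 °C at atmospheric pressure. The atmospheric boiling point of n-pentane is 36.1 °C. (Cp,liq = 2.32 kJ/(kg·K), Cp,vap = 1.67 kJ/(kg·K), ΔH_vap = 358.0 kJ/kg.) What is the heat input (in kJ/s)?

Q = 742 kJ/s

liquid -36.4→36.1 °C: 168.2 kJ/kg
vaporisation at 36.1 °C: 358 kJ/kg
vapour 36.1→127 °C: 151.8 kJ/kg
Δh = 168.2 + 358 + 151.8 = 678 kJ/kg
Q = ṁ·Δh = 65.63 kg/min × 678 kJ/kg = 44497 kJ/min
|Q| = 741.62 kW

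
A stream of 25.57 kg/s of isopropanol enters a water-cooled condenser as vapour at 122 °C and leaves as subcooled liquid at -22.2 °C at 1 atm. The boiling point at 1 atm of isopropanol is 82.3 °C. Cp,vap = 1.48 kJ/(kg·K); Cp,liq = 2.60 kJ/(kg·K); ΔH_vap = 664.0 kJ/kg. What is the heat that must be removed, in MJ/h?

Q_c = 91500 MJ/h

vapour 122→82.3 °C: -58.756 kJ/kg
condensation at 82.3 °C: -664 kJ/kg
liquid 82.3→-22.2 °C: -271.7 kJ/kg
Δh = -58.756 + -664 + -271.7 = -994.46 kJ/kg
Q = ṁ·Δh = 25.57 kg/s × -994.46 kJ/kg = -25428 kJ/s
|Q| = 25428 kW = 91542 MJ/h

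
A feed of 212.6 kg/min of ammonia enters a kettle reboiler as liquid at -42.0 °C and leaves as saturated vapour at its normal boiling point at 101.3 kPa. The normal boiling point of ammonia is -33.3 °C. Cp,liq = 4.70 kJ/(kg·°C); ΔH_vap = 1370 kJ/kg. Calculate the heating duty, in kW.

Q = 5000 kW

liquid -42.0→-33.3 °C: 40.89 kJ/kg
vaporisation at -33.3 °C: 1370 kJ/kg
Δh = 40.89 + 1370 = 1410.9 kJ/kg
Q = ṁ·Δh = 212.6 kg/min × 1410.9 kJ/kg = 299960 kJ/min
|Q| = 4999.3 kW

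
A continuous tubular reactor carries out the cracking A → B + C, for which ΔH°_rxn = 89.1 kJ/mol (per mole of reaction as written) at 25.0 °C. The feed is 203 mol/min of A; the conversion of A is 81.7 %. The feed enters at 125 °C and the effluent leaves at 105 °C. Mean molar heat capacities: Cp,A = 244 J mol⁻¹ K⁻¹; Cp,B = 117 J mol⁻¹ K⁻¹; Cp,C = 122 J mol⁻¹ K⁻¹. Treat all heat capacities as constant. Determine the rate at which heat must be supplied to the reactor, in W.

Q_in = 229000 W

Extent of reaction ξ = 0.817 × 203 = 165.85 mol/min
Reaction term: ξ·ΔH°_rxn = 165.85 × 89.1 = 14777 kJ/min
Sensible, feed 125→25 °C: -4953.2 kJ/min
Outlet flows (mol/min): A 37.149, B 165.85, C 165.85
Sensible, products 25→105 °C: 3896.2 kJ/min
Q = ΔH = 13720 kJ/min = 228.67 kW
Heat supplied = 228670 W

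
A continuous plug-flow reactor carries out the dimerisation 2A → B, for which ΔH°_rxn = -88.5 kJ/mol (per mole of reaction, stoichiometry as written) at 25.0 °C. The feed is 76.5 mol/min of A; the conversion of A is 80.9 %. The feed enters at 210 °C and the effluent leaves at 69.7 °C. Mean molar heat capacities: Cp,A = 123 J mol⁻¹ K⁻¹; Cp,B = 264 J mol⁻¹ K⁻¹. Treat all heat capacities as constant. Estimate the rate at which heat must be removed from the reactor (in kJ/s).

Extent of reaction ξ = 0.809 × 76.5 / 2 = 30.944 mol/min
Reaction term: ξ·ΔH°_rxn = 30.944 × -88.5 = -2738.6 kJ/min
Sensible, feed 210→25 °C: -1740.8 kJ/min
Outlet flows (mol/min): A 14.611, B 30.944
Sensible, products 25→69.7 °C: 445.5 kJ/min
Q = ΔH = -4033.8 kJ/min = -67.23 kW
Heat removed = 67.23 kJ/s

Q_out = 67.2 kJ/s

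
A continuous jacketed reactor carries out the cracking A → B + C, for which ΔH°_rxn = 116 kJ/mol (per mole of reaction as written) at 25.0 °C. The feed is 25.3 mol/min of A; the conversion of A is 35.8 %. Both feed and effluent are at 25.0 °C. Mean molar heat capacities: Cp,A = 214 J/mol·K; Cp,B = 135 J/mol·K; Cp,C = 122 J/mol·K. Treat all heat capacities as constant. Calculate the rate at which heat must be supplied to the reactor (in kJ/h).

Extent of reaction ξ = 0.358 × 25.3 = 9.0574 mol/min
Reaction term: ξ·ΔH°_rxn = 9.0574 × 116 = 1050.7 kJ/min
Q = ΔH = 1050.7 kJ/min = 17.511 kW
Heat supplied = 63040 kJ/h

Q_in = 63000 kJ/h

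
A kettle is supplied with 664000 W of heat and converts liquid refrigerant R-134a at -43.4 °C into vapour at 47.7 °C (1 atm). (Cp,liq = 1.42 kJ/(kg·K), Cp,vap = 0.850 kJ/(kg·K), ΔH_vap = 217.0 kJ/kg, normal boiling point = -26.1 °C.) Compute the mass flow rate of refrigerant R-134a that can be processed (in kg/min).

ṁ = 131 kg/min

Δh = 1.42×(-26.1−-43.4) + 217.0 + 0.850×(47.7−-26.1) = 304.3 kJ/kg
Q = 664000 W = 664 kJ/s = 39840 kJ/min
ṁ = Q/Δh = 39840 / 304.3 = 130.93 kg/min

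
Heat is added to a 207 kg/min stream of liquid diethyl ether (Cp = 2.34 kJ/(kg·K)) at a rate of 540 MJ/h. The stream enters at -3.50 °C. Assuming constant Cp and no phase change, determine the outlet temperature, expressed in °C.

T_out = 15.1 °C

Q = 540 MJ/h = 9000 kJ/min
ΔT = Q/(ṁ·Cp) = 9000/(207×2.34) = 18.58 K
T_out = -3.50 + 18.58 = 15.08 °C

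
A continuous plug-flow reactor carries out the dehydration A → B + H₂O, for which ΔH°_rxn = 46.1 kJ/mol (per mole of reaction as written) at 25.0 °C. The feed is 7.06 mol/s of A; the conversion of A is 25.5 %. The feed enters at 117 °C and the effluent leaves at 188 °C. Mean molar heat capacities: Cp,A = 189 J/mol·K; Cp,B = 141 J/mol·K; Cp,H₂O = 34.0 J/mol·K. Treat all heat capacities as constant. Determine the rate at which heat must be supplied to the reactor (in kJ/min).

Q_in = 10400 kJ/min

Extent of reaction ξ = 0.255 × 7.06 = 1.8003 mol/s
Reaction term: ξ·ΔH°_rxn = 1.8003 × 46.1 = 82.994 kJ/s
Sensible, feed 117→25 °C: -122.76 kJ/s
Outlet flows (mol/s): A 5.2597, B 1.8003, H₂O 1.8003
Sensible, products 25→188 °C: 213.39 kJ/s
Q = ΔH = 173.62 kJ/s = 173.62 kW
Heat supplied = 10417 kJ/min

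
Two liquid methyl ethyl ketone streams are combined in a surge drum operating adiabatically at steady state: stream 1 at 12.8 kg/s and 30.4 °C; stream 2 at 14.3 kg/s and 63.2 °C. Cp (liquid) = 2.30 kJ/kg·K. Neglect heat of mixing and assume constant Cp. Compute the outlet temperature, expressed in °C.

Adiabatic, steady state ⇒ Σ ṁᵢCp,ᵢ(T_out − Tᵢ) = 0
Σ ṁᵢCp,ᵢTᵢ = 12.8×2.30×30.4 + 14.3×2.30×63.2 = 2973.6
Σ ṁᵢCp,ᵢ = 12.8×2.30 + 14.3×2.30 = 62.33
T_out = 2973.6 / 62.33 = 47.708 °C

T_out = 47.7 °C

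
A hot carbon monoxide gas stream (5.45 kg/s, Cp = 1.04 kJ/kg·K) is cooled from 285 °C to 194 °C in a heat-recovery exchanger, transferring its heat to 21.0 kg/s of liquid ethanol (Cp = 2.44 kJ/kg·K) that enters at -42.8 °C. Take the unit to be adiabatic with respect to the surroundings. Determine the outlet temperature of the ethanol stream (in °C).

T_c,out = -32.7 °C

Heat released by hot stream: Q = 5.45 × 1.04 × (285 − 194) = 515.79 kJ/s
Energy balance on cold side (adiabatic exchanger): Q = ṁ_c·Cp_c·(T_c,out − T_c,in)
T_c,out = -42.8 + 515.79/(21.0 × 2.44) = -32.734 °C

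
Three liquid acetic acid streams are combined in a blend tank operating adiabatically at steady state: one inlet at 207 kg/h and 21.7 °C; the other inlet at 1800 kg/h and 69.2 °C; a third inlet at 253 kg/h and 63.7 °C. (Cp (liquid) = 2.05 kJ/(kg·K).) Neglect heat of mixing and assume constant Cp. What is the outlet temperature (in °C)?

Adiabatic, steady state ⇒ Σ ṁᵢCp,ᵢ(T_out − Tᵢ) = 0
T_out = Σ ṁᵢCp,ᵢTᵢ / Σ ṁᵢCp,ᵢ
      = 297590 / 4633 = 64.234 °C

T_out = 64.2 °C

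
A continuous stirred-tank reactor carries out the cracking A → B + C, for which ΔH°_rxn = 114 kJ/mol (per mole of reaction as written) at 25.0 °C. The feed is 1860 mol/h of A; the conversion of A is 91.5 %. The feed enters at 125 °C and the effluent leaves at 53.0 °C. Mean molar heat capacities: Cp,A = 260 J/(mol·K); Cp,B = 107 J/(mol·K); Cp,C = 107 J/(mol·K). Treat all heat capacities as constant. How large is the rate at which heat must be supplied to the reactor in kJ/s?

Q_in = 43.6 kJ/s

Extent of reaction ξ = 0.915 × 1860 = 1701.9 mol/h
Reaction term: ξ·ΔH°_rxn = 1701.9 × 114 = 194020 kJ/h
Sensible, feed 125→25 °C: -48360 kJ/h
Outlet flows (mol/h): A 158.1, B 1701.9, C 1701.9
Sensible, products 25→53.0 °C: 11349 kJ/h
Q = ΔH = 157010 kJ/h = 43.613 kW
Heat supplied = 43.613 kJ/s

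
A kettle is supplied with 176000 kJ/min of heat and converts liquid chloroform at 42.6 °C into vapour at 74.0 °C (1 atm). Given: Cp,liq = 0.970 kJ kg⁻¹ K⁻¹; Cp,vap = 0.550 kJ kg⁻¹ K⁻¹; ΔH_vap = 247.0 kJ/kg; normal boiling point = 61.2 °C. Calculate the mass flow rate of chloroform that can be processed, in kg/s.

Δh = 0.970×(61.2−42.6) + 247.0 + 0.550×(74.0−61.2) = 272.08 kJ/kg
Q = 176000 kJ/min = 2933.3 kJ/s = 2933.3 kJ/s
ṁ = Q/Δh = 2933.3 / 272.08 = 10.781 kg/s

ṁ = 10.8 kg/s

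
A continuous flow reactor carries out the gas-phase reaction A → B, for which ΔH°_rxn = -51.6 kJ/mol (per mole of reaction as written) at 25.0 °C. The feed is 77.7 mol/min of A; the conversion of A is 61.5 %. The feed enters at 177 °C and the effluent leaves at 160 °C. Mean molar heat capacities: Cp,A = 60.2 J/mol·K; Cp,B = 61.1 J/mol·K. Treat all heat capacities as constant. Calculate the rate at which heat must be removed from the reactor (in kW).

Q_out = 42.3 kW

Extent of reaction ξ = 0.615 × 77.7 = 47.785 mol/min
Reaction term: ξ·ΔH°_rxn = 47.785 × -51.6 = -2465.7 kJ/min
Sensible, feed 177→25 °C: -710.99 kJ/min
Outlet flows (mol/min): A 29.915, B 47.785
Sensible, products 25→160 °C: 637.27 kJ/min
Q = ΔH = -2539.4 kJ/min = -42.324 kW
Heat removed = 42.324 kW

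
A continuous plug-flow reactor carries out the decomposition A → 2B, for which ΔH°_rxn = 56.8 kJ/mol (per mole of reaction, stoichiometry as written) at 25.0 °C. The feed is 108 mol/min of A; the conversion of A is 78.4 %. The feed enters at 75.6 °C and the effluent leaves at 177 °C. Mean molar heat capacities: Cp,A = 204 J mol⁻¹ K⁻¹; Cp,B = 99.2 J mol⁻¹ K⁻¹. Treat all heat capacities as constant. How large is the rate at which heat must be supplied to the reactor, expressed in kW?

Extent of reaction ξ = 0.784 × 108 = 84.672 mol/min
Reaction term: ξ·ΔH°_rxn = 84.672 × 56.8 = 4809.4 kJ/min
Sensible, feed 75.6→25 °C: -1114.8 kJ/min
Outlet flows (mol/min): A 23.328, B 169.34
Sensible, products 25→177 °C: 3276.8 kJ/min
Q = ΔH = 6971.3 kJ/min = 116.19 kW
Heat supplied = 116.19 kW

Q_in = 116 kW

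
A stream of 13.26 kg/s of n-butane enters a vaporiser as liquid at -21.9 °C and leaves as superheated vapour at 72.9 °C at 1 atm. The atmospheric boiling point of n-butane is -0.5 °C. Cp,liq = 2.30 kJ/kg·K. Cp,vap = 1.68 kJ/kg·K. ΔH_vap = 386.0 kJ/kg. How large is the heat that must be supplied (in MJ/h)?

liquid -21.9→-0.5 °C: 49.22 kJ/kg
vaporisation at -0.5 °C: 386 kJ/kg
vapour -0.5→72.9 °C: 123.31 kJ/kg
Δh = 49.22 + 386 + 123.31 = 558.53 kJ/kg
Q = ṁ·Δh = 13.26 kg/s × 558.53 kJ/kg = 7406.1 kJ/s
|Q| = 7406.1 kW = 26662 MJ/h

Q = 26700 MJ/h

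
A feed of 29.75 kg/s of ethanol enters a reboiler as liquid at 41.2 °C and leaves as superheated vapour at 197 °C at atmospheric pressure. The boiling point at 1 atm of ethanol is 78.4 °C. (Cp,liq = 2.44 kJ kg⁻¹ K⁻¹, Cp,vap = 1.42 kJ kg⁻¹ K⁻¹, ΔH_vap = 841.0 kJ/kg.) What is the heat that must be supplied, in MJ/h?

Q = 118000 MJ/h

liquid 41.2→78.4 °C: 90.768 kJ/kg
vaporisation at 78.4 °C: 841 kJ/kg
vapour 78.4→197 °C: 168.41 kJ/kg
Δh = 90.768 + 841 + 168.41 = 1100.2 kJ/kg
Q = ṁ·Δh = 29.75 kg/s × 1100.2 kJ/kg = 32730 kJ/s
|Q| = 32730 kW = 117830 MJ/h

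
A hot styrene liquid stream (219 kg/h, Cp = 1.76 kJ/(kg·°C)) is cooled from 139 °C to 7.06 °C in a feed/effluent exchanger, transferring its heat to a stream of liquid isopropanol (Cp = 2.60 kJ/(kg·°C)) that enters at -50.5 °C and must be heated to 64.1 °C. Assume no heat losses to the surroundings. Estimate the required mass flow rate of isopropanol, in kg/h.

ṁ_c = 171 kg/h

Heat released by hot stream: Q = 219 × 1.76 × (139 − 7.06) = 50855 kJ/h
Energy balance on cold side (adiabatic exchanger): Q = ṁ_c·Cp_c·(T_c,out − T_c,in)
ṁ_c = 50855 / [2.60 × (64.1 − -50.5)] = 170.68 kg/h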